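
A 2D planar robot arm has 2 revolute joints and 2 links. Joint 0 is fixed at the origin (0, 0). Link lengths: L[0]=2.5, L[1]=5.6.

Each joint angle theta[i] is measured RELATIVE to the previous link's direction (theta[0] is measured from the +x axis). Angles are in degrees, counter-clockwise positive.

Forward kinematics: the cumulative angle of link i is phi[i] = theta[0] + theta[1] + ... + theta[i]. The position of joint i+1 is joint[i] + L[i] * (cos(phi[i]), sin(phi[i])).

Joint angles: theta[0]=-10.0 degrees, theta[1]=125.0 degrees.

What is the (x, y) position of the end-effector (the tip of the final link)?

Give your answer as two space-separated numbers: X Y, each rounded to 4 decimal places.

joint[0] = (0.0000, 0.0000)  (base)
link 0: phi[0] = -10 = -10 deg
  cos(-10 deg) = 0.9848, sin(-10 deg) = -0.1736
  joint[1] = (0.0000, 0.0000) + 2.5 * (0.9848, -0.1736) = (0.0000 + 2.4620, 0.0000 + -0.4341) = (2.4620, -0.4341)
link 1: phi[1] = -10 + 125 = 115 deg
  cos(115 deg) = -0.4226, sin(115 deg) = 0.9063
  joint[2] = (2.4620, -0.4341) + 5.6 * (-0.4226, 0.9063) = (2.4620 + -2.3667, -0.4341 + 5.0753) = (0.0954, 4.6412)
End effector: (0.0954, 4.6412)

Answer: 0.0954 4.6412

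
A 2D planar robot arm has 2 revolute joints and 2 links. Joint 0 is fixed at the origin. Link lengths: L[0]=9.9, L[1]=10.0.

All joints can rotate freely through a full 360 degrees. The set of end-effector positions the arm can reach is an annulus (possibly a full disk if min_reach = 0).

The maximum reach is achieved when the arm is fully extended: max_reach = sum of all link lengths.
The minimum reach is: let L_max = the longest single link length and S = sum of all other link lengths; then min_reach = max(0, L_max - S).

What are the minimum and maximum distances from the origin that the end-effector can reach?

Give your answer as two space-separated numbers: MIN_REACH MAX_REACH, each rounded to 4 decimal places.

Answer: 0.1000 19.9000

Derivation:
Link lengths: [9.9, 10.0]
max_reach = 9.9 + 10 = 19.9
L_max = max([9.9, 10.0]) = 10
S (sum of others) = 19.9 - 10 = 9.9
min_reach = max(0, 10 - 9.9) = max(0, 0.1) = 0.1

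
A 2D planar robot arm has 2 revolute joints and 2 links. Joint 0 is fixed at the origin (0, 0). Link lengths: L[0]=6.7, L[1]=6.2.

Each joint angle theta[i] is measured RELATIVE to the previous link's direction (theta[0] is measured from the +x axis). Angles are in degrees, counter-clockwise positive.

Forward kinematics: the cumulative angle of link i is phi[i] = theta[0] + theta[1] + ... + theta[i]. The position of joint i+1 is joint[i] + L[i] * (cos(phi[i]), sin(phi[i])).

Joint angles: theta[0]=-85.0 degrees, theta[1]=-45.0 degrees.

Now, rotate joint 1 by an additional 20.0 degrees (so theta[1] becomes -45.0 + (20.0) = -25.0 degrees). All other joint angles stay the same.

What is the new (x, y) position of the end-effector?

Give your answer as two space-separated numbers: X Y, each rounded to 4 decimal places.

Answer: -1.5366 -12.5006

Derivation:
joint[0] = (0.0000, 0.0000)  (base)
link 0: phi[0] = -85 = -85 deg
  cos(-85 deg) = 0.0872, sin(-85 deg) = -0.9962
  joint[1] = (0.0000, 0.0000) + 6.7 * (0.0872, -0.9962) = (0.0000 + 0.5839, 0.0000 + -6.6745) = (0.5839, -6.6745)
link 1: phi[1] = -85 + -25 = -110 deg
  cos(-110 deg) = -0.3420, sin(-110 deg) = -0.9397
  joint[2] = (0.5839, -6.6745) + 6.2 * (-0.3420, -0.9397) = (0.5839 + -2.1205, -6.6745 + -5.8261) = (-1.5366, -12.5006)
End effector: (-1.5366, -12.5006)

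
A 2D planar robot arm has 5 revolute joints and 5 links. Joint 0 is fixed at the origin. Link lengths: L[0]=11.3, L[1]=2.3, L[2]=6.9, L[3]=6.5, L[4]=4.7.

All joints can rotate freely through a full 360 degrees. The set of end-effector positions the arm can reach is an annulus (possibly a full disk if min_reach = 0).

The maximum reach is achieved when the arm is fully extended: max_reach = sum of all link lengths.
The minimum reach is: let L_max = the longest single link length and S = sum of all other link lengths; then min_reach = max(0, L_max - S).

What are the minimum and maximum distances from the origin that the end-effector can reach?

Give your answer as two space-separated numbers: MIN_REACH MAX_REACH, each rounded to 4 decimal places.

Answer: 0.0000 31.7000

Derivation:
Link lengths: [11.3, 2.3, 6.9, 6.5, 4.7]
max_reach = 11.3 + 2.3 + 6.9 + 6.5 + 4.7 = 31.7
L_max = max([11.3, 2.3, 6.9, 6.5, 4.7]) = 11.3
S (sum of others) = 31.7 - 11.3 = 20.4
min_reach = max(0, 11.3 - 20.4) = max(0, -9.1) = 0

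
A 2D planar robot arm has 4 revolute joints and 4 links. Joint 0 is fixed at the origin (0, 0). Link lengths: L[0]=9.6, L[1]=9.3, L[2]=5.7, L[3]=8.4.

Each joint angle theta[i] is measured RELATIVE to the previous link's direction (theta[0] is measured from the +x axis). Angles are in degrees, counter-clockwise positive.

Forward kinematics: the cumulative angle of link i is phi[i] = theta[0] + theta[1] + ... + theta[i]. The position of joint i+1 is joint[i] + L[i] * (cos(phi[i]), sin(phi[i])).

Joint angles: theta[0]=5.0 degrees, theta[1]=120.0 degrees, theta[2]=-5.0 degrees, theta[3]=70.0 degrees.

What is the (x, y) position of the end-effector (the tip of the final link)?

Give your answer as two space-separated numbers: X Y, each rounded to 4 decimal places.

Answer: -6.8932 11.9325

Derivation:
joint[0] = (0.0000, 0.0000)  (base)
link 0: phi[0] = 5 = 5 deg
  cos(5 deg) = 0.9962, sin(5 deg) = 0.0872
  joint[1] = (0.0000, 0.0000) + 9.6 * (0.9962, 0.0872) = (0.0000 + 9.5635, 0.0000 + 0.8367) = (9.5635, 0.8367)
link 1: phi[1] = 5 + 120 = 125 deg
  cos(125 deg) = -0.5736, sin(125 deg) = 0.8192
  joint[2] = (9.5635, 0.8367) + 9.3 * (-0.5736, 0.8192) = (9.5635 + -5.3343, 0.8367 + 7.6181) = (4.2292, 8.4548)
link 2: phi[2] = 5 + 120 + -5 = 120 deg
  cos(120 deg) = -0.5000, sin(120 deg) = 0.8660
  joint[3] = (4.2292, 8.4548) + 5.7 * (-0.5000, 0.8660) = (4.2292 + -2.8500, 8.4548 + 4.9363) = (1.3792, 13.3912)
link 3: phi[3] = 5 + 120 + -5 + 70 = 190 deg
  cos(190 deg) = -0.9848, sin(190 deg) = -0.1736
  joint[4] = (1.3792, 13.3912) + 8.4 * (-0.9848, -0.1736) = (1.3792 + -8.2724, 13.3912 + -1.4586) = (-6.8932, 11.9325)
End effector: (-6.8932, 11.9325)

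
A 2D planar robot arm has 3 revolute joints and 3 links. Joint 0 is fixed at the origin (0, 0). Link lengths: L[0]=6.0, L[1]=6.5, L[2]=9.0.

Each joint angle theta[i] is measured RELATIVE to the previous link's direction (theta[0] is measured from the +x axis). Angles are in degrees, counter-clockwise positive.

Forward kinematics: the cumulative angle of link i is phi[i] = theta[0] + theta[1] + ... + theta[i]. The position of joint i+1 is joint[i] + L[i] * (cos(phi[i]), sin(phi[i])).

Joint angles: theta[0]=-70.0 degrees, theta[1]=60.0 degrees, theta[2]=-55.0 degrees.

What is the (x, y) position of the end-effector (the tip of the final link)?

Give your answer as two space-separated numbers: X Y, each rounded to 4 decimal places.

Answer: 12.2569 -14.9236

Derivation:
joint[0] = (0.0000, 0.0000)  (base)
link 0: phi[0] = -70 = -70 deg
  cos(-70 deg) = 0.3420, sin(-70 deg) = -0.9397
  joint[1] = (0.0000, 0.0000) + 6 * (0.3420, -0.9397) = (0.0000 + 2.0521, 0.0000 + -5.6382) = (2.0521, -5.6382)
link 1: phi[1] = -70 + 60 = -10 deg
  cos(-10 deg) = 0.9848, sin(-10 deg) = -0.1736
  joint[2] = (2.0521, -5.6382) + 6.5 * (0.9848, -0.1736) = (2.0521 + 6.4013, -5.6382 + -1.1287) = (8.4534, -6.7669)
link 2: phi[2] = -70 + 60 + -55 = -65 deg
  cos(-65 deg) = 0.4226, sin(-65 deg) = -0.9063
  joint[3] = (8.4534, -6.7669) + 9 * (0.4226, -0.9063) = (8.4534 + 3.8036, -6.7669 + -8.1568) = (12.2569, -14.9236)
End effector: (12.2569, -14.9236)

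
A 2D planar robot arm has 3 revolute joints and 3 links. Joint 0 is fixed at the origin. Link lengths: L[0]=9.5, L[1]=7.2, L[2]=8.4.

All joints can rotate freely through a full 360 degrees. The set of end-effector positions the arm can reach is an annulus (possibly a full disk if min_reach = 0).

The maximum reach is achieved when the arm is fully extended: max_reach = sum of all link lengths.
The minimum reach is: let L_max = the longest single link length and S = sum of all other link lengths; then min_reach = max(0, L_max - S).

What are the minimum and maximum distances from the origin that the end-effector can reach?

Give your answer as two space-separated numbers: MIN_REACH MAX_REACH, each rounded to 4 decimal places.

Answer: 0.0000 25.1000

Derivation:
Link lengths: [9.5, 7.2, 8.4]
max_reach = 9.5 + 7.2 + 8.4 = 25.1
L_max = max([9.5, 7.2, 8.4]) = 9.5
S (sum of others) = 25.1 - 9.5 = 15.6
min_reach = max(0, 9.5 - 15.6) = max(0, -6.1) = 0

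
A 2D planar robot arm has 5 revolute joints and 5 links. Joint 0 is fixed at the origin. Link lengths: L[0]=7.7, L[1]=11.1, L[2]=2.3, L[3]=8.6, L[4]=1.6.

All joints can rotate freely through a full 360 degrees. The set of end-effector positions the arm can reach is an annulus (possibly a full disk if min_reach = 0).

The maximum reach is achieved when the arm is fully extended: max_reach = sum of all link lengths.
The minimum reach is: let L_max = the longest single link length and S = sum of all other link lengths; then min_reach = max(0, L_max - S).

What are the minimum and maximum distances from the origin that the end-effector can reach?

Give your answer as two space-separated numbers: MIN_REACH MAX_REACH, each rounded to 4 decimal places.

Answer: 0.0000 31.3000

Derivation:
Link lengths: [7.7, 11.1, 2.3, 8.6, 1.6]
max_reach = 7.7 + 11.1 + 2.3 + 8.6 + 1.6 = 31.3
L_max = max([7.7, 11.1, 2.3, 8.6, 1.6]) = 11.1
S (sum of others) = 31.3 - 11.1 = 20.2
min_reach = max(0, 11.1 - 20.2) = max(0, -9.1) = 0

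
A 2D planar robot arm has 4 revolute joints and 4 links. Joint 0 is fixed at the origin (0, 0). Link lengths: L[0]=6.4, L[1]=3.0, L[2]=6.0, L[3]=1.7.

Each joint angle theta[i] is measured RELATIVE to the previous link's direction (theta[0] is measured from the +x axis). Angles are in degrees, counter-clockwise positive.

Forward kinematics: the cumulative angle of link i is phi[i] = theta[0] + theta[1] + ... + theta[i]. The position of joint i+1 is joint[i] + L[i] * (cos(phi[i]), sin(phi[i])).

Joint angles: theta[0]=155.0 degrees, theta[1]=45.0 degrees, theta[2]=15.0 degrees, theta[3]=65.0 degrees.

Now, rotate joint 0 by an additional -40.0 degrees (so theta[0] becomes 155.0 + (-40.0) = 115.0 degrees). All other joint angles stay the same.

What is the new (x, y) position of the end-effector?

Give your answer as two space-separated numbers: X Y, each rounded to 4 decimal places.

Answer: -12.3510 5.8771

Derivation:
joint[0] = (0.0000, 0.0000)  (base)
link 0: phi[0] = 115 = 115 deg
  cos(115 deg) = -0.4226, sin(115 deg) = 0.9063
  joint[1] = (0.0000, 0.0000) + 6.4 * (-0.4226, 0.9063) = (0.0000 + -2.7048, 0.0000 + 5.8004) = (-2.7048, 5.8004)
link 1: phi[1] = 115 + 45 = 160 deg
  cos(160 deg) = -0.9397, sin(160 deg) = 0.3420
  joint[2] = (-2.7048, 5.8004) + 3 * (-0.9397, 0.3420) = (-2.7048 + -2.8191, 5.8004 + 1.0261) = (-5.5238, 6.8264)
link 2: phi[2] = 115 + 45 + 15 = 175 deg
  cos(175 deg) = -0.9962, sin(175 deg) = 0.0872
  joint[3] = (-5.5238, 6.8264) + 6 * (-0.9962, 0.0872) = (-5.5238 + -5.9772, 6.8264 + 0.5229) = (-11.5010, 7.3494)
link 3: phi[3] = 115 + 45 + 15 + 65 = 240 deg
  cos(240 deg) = -0.5000, sin(240 deg) = -0.8660
  joint[4] = (-11.5010, 7.3494) + 1.7 * (-0.5000, -0.8660) = (-11.5010 + -0.8500, 7.3494 + -1.4722) = (-12.3510, 5.8771)
End effector: (-12.3510, 5.8771)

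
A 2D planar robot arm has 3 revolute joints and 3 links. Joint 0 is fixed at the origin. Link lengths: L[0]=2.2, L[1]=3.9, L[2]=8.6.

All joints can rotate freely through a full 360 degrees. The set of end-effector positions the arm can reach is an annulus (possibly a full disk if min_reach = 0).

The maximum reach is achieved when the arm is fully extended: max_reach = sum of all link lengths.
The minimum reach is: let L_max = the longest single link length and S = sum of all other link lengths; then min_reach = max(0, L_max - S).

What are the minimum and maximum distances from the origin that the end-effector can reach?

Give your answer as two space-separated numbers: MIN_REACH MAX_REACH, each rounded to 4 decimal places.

Link lengths: [2.2, 3.9, 8.6]
max_reach = 2.2 + 3.9 + 8.6 = 14.7
L_max = max([2.2, 3.9, 8.6]) = 8.6
S (sum of others) = 14.7 - 8.6 = 6.1
min_reach = max(0, 8.6 - 6.1) = max(0, 2.5) = 2.5

Answer: 2.5000 14.7000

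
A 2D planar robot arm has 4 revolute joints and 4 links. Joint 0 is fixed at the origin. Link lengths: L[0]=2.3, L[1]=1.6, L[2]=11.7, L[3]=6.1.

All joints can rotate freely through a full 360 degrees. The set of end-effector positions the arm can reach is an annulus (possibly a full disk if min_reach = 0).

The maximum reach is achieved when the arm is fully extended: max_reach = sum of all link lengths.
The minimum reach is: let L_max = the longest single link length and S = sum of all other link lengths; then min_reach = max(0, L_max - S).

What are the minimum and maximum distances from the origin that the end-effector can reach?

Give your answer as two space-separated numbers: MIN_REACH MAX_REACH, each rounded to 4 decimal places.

Link lengths: [2.3, 1.6, 11.7, 6.1]
max_reach = 2.3 + 1.6 + 11.7 + 6.1 = 21.7
L_max = max([2.3, 1.6, 11.7, 6.1]) = 11.7
S (sum of others) = 21.7 - 11.7 = 10
min_reach = max(0, 11.7 - 10) = max(0, 1.7) = 1.7

Answer: 1.7000 21.7000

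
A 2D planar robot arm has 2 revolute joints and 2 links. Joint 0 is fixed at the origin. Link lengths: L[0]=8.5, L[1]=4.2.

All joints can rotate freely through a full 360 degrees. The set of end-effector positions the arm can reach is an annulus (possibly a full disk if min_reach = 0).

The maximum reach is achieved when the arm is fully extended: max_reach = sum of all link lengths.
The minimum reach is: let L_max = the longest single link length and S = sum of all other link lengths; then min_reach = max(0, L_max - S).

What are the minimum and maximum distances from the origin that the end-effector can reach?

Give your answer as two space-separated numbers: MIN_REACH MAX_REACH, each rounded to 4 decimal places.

Link lengths: [8.5, 4.2]
max_reach = 8.5 + 4.2 = 12.7
L_max = max([8.5, 4.2]) = 8.5
S (sum of others) = 12.7 - 8.5 = 4.2
min_reach = max(0, 8.5 - 4.2) = max(0, 4.3) = 4.3

Answer: 4.3000 12.7000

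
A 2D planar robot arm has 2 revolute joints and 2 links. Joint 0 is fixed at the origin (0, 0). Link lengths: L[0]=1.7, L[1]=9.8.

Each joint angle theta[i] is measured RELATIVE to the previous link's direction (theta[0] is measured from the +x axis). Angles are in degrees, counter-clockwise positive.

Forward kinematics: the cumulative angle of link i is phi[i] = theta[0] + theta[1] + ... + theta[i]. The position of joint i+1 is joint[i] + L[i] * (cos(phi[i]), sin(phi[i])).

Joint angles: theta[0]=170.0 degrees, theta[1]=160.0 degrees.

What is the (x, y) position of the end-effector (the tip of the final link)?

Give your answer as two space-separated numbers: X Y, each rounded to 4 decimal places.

Answer: 6.8129 -4.6048

Derivation:
joint[0] = (0.0000, 0.0000)  (base)
link 0: phi[0] = 170 = 170 deg
  cos(170 deg) = -0.9848, sin(170 deg) = 0.1736
  joint[1] = (0.0000, 0.0000) + 1.7 * (-0.9848, 0.1736) = (0.0000 + -1.6742, 0.0000 + 0.2952) = (-1.6742, 0.2952)
link 1: phi[1] = 170 + 160 = 330 deg
  cos(330 deg) = 0.8660, sin(330 deg) = -0.5000
  joint[2] = (-1.6742, 0.2952) + 9.8 * (0.8660, -0.5000) = (-1.6742 + 8.4870, 0.2952 + -4.9000) = (6.8129, -4.6048)
End effector: (6.8129, -4.6048)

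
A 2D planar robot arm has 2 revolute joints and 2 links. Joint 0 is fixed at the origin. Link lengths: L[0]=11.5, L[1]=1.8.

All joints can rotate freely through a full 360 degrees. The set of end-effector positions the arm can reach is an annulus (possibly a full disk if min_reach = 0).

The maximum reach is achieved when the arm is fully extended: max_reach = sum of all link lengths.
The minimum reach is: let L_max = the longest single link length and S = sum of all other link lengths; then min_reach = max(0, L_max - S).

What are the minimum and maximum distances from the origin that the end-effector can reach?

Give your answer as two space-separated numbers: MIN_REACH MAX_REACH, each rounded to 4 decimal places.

Answer: 9.7000 13.3000

Derivation:
Link lengths: [11.5, 1.8]
max_reach = 11.5 + 1.8 = 13.3
L_max = max([11.5, 1.8]) = 11.5
S (sum of others) = 13.3 - 11.5 = 1.8
min_reach = max(0, 11.5 - 1.8) = max(0, 9.7) = 9.7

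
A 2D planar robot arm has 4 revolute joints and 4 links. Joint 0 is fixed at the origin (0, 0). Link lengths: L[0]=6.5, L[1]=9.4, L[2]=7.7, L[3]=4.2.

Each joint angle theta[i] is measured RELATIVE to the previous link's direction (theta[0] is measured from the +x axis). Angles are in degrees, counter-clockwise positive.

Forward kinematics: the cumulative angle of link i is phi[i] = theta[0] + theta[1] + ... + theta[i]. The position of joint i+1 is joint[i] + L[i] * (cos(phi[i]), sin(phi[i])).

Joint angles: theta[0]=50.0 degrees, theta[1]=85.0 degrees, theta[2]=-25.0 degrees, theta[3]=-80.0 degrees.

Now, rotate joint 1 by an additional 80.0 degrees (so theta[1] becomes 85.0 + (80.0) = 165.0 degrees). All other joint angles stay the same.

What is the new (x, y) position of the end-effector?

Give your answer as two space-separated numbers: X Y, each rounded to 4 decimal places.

joint[0] = (0.0000, 0.0000)  (base)
link 0: phi[0] = 50 = 50 deg
  cos(50 deg) = 0.6428, sin(50 deg) = 0.7660
  joint[1] = (0.0000, 0.0000) + 6.5 * (0.6428, 0.7660) = (0.0000 + 4.1781, 0.0000 + 4.9793) = (4.1781, 4.9793)
link 1: phi[1] = 50 + 165 = 215 deg
  cos(215 deg) = -0.8192, sin(215 deg) = -0.5736
  joint[2] = (4.1781, 4.9793) + 9.4 * (-0.8192, -0.5736) = (4.1781 + -7.7000, 4.9793 + -5.3916) = (-3.5219, -0.4123)
link 2: phi[2] = 50 + 165 + -25 = 190 deg
  cos(190 deg) = -0.9848, sin(190 deg) = -0.1736
  joint[3] = (-3.5219, -0.4123) + 7.7 * (-0.9848, -0.1736) = (-3.5219 + -7.5830, -0.4123 + -1.3371) = (-11.1049, -1.7494)
link 3: phi[3] = 50 + 165 + -25 + -80 = 110 deg
  cos(110 deg) = -0.3420, sin(110 deg) = 0.9397
  joint[4] = (-11.1049, -1.7494) + 4.2 * (-0.3420, 0.9397) = (-11.1049 + -1.4365, -1.7494 + 3.9467) = (-12.5414, 2.1973)
End effector: (-12.5414, 2.1973)

Answer: -12.5414 2.1973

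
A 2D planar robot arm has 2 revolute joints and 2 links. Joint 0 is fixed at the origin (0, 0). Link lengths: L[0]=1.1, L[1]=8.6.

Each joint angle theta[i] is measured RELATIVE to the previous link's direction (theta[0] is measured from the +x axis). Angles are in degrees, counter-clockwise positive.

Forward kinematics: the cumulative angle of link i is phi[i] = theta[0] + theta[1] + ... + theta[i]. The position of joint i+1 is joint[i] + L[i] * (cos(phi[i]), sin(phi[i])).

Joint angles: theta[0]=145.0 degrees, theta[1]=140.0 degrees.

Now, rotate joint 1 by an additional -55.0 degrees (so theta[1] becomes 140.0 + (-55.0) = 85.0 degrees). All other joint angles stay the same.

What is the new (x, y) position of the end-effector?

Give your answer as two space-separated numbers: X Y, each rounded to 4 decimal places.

Answer: -6.4290 -5.9570

Derivation:
joint[0] = (0.0000, 0.0000)  (base)
link 0: phi[0] = 145 = 145 deg
  cos(145 deg) = -0.8192, sin(145 deg) = 0.5736
  joint[1] = (0.0000, 0.0000) + 1.1 * (-0.8192, 0.5736) = (0.0000 + -0.9011, 0.0000 + 0.6309) = (-0.9011, 0.6309)
link 1: phi[1] = 145 + 85 = 230 deg
  cos(230 deg) = -0.6428, sin(230 deg) = -0.7660
  joint[2] = (-0.9011, 0.6309) + 8.6 * (-0.6428, -0.7660) = (-0.9011 + -5.5280, 0.6309 + -6.5880) = (-6.4290, -5.9570)
End effector: (-6.4290, -5.9570)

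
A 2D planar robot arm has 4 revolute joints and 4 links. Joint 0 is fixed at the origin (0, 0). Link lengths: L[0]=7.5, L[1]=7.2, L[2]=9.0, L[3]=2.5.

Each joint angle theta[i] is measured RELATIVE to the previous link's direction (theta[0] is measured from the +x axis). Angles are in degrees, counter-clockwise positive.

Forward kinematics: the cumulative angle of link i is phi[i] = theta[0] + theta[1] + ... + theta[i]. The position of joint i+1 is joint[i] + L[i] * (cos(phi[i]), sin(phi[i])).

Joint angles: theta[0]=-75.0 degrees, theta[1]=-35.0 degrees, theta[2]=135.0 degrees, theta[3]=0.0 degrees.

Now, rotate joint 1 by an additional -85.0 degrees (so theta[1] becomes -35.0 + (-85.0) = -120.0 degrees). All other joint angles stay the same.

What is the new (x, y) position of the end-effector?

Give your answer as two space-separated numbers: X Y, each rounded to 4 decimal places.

Answer: 0.7365 -15.3402

Derivation:
joint[0] = (0.0000, 0.0000)  (base)
link 0: phi[0] = -75 = -75 deg
  cos(-75 deg) = 0.2588, sin(-75 deg) = -0.9659
  joint[1] = (0.0000, 0.0000) + 7.5 * (0.2588, -0.9659) = (0.0000 + 1.9411, 0.0000 + -7.2444) = (1.9411, -7.2444)
link 1: phi[1] = -75 + -120 = -195 deg
  cos(-195 deg) = -0.9659, sin(-195 deg) = 0.2588
  joint[2] = (1.9411, -7.2444) + 7.2 * (-0.9659, 0.2588) = (1.9411 + -6.9547, -7.2444 + 1.8635) = (-5.0135, -5.3809)
link 2: phi[2] = -75 + -120 + 135 = -60 deg
  cos(-60 deg) = 0.5000, sin(-60 deg) = -0.8660
  joint[3] = (-5.0135, -5.3809) + 9 * (0.5000, -0.8660) = (-5.0135 + 4.5000, -5.3809 + -7.7942) = (-0.5135, -13.1752)
link 3: phi[3] = -75 + -120 + 135 + 0 = -60 deg
  cos(-60 deg) = 0.5000, sin(-60 deg) = -0.8660
  joint[4] = (-0.5135, -13.1752) + 2.5 * (0.5000, -0.8660) = (-0.5135 + 1.2500, -13.1752 + -2.1651) = (0.7365, -15.3402)
End effector: (0.7365, -15.3402)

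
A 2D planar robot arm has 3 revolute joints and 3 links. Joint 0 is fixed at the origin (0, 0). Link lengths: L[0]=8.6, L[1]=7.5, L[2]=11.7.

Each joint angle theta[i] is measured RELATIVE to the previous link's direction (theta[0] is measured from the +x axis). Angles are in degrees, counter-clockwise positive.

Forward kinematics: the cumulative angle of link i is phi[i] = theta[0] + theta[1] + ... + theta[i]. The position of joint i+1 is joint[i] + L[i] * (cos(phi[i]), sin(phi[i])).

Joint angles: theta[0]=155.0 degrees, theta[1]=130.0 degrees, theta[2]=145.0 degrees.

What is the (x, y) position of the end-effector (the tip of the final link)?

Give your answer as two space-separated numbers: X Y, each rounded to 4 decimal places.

joint[0] = (0.0000, 0.0000)  (base)
link 0: phi[0] = 155 = 155 deg
  cos(155 deg) = -0.9063, sin(155 deg) = 0.4226
  joint[1] = (0.0000, 0.0000) + 8.6 * (-0.9063, 0.4226) = (0.0000 + -7.7942, 0.0000 + 3.6345) = (-7.7942, 3.6345)
link 1: phi[1] = 155 + 130 = 285 deg
  cos(285 deg) = 0.2588, sin(285 deg) = -0.9659
  joint[2] = (-7.7942, 3.6345) + 7.5 * (0.2588, -0.9659) = (-7.7942 + 1.9411, 3.6345 + -7.2444) = (-5.8531, -3.6099)
link 2: phi[2] = 155 + 130 + 145 = 430 deg
  cos(430 deg) = 0.3420, sin(430 deg) = 0.9397
  joint[3] = (-5.8531, -3.6099) + 11.7 * (0.3420, 0.9397) = (-5.8531 + 4.0016, -3.6099 + 10.9944) = (-1.8515, 7.3845)
End effector: (-1.8515, 7.3845)

Answer: -1.8515 7.3845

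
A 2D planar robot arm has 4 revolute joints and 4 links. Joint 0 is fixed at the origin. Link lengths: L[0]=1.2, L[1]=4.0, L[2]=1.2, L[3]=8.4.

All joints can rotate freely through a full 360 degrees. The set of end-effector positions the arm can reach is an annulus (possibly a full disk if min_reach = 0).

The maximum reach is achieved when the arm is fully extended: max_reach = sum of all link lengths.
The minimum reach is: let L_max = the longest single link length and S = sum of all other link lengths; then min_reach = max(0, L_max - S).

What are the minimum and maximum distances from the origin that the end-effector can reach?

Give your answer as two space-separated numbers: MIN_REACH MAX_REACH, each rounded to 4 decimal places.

Link lengths: [1.2, 4.0, 1.2, 8.4]
max_reach = 1.2 + 4 + 1.2 + 8.4 = 14.8
L_max = max([1.2, 4.0, 1.2, 8.4]) = 8.4
S (sum of others) = 14.8 - 8.4 = 6.4
min_reach = max(0, 8.4 - 6.4) = max(0, 2) = 2

Answer: 2.0000 14.8000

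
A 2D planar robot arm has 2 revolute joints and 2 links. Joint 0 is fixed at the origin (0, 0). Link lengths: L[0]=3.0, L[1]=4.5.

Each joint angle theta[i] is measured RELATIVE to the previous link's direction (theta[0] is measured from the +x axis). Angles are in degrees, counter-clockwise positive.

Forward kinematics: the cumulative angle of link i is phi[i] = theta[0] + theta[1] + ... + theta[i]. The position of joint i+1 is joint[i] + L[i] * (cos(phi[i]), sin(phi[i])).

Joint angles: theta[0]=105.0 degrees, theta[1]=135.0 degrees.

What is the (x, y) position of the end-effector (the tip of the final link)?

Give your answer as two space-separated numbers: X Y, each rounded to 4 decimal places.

joint[0] = (0.0000, 0.0000)  (base)
link 0: phi[0] = 105 = 105 deg
  cos(105 deg) = -0.2588, sin(105 deg) = 0.9659
  joint[1] = (0.0000, 0.0000) + 3 * (-0.2588, 0.9659) = (0.0000 + -0.7765, 0.0000 + 2.8978) = (-0.7765, 2.8978)
link 1: phi[1] = 105 + 135 = 240 deg
  cos(240 deg) = -0.5000, sin(240 deg) = -0.8660
  joint[2] = (-0.7765, 2.8978) + 4.5 * (-0.5000, -0.8660) = (-0.7765 + -2.2500, 2.8978 + -3.8971) = (-3.0265, -0.9993)
End effector: (-3.0265, -0.9993)

Answer: -3.0265 -0.9993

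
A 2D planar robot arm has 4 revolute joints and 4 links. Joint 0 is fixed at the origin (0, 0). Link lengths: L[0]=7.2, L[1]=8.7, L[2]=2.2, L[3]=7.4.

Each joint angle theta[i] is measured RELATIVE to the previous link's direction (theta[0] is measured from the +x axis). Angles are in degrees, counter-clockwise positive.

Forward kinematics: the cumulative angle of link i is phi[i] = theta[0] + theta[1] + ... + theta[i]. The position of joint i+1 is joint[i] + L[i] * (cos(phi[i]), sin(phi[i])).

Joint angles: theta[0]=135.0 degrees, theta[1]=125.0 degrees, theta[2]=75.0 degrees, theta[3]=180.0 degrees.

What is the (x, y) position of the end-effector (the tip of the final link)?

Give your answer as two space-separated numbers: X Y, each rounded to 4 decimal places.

joint[0] = (0.0000, 0.0000)  (base)
link 0: phi[0] = 135 = 135 deg
  cos(135 deg) = -0.7071, sin(135 deg) = 0.7071
  joint[1] = (0.0000, 0.0000) + 7.2 * (-0.7071, 0.7071) = (0.0000 + -5.0912, 0.0000 + 5.0912) = (-5.0912, 5.0912)
link 1: phi[1] = 135 + 125 = 260 deg
  cos(260 deg) = -0.1736, sin(260 deg) = -0.9848
  joint[2] = (-5.0912, 5.0912) + 8.7 * (-0.1736, -0.9848) = (-5.0912 + -1.5107, 5.0912 + -8.5678) = (-6.6019, -3.4767)
link 2: phi[2] = 135 + 125 + 75 = 335 deg
  cos(335 deg) = 0.9063, sin(335 deg) = -0.4226
  joint[3] = (-6.6019, -3.4767) + 2.2 * (0.9063, -0.4226) = (-6.6019 + 1.9939, -3.4767 + -0.9298) = (-4.6080, -4.4064)
link 3: phi[3] = 135 + 125 + 75 + 180 = 515 deg
  cos(515 deg) = -0.9063, sin(515 deg) = 0.4226
  joint[4] = (-4.6080, -4.4064) + 7.4 * (-0.9063, 0.4226) = (-4.6080 + -6.7067, -4.4064 + 3.1274) = (-11.3147, -1.2790)
End effector: (-11.3147, -1.2790)

Answer: -11.3147 -1.2790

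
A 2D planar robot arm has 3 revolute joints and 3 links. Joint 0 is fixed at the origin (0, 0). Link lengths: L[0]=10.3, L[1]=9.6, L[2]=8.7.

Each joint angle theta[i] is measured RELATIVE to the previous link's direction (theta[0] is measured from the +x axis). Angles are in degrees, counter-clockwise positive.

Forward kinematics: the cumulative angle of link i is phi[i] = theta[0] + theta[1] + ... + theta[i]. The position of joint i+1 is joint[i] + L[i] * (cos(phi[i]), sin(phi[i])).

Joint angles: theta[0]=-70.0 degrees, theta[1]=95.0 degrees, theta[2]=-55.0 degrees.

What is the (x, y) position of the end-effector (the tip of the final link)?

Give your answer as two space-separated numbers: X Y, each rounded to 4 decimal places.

Answer: 19.7578 -9.9717

Derivation:
joint[0] = (0.0000, 0.0000)  (base)
link 0: phi[0] = -70 = -70 deg
  cos(-70 deg) = 0.3420, sin(-70 deg) = -0.9397
  joint[1] = (0.0000, 0.0000) + 10.3 * (0.3420, -0.9397) = (0.0000 + 3.5228, 0.0000 + -9.6788) = (3.5228, -9.6788)
link 1: phi[1] = -70 + 95 = 25 deg
  cos(25 deg) = 0.9063, sin(25 deg) = 0.4226
  joint[2] = (3.5228, -9.6788) + 9.6 * (0.9063, 0.4226) = (3.5228 + 8.7006, -9.6788 + 4.0571) = (12.2234, -5.6217)
link 2: phi[2] = -70 + 95 + -55 = -30 deg
  cos(-30 deg) = 0.8660, sin(-30 deg) = -0.5000
  joint[3] = (12.2234, -5.6217) + 8.7 * (0.8660, -0.5000) = (12.2234 + 7.5344, -5.6217 + -4.3500) = (19.7578, -9.9717)
End effector: (19.7578, -9.9717)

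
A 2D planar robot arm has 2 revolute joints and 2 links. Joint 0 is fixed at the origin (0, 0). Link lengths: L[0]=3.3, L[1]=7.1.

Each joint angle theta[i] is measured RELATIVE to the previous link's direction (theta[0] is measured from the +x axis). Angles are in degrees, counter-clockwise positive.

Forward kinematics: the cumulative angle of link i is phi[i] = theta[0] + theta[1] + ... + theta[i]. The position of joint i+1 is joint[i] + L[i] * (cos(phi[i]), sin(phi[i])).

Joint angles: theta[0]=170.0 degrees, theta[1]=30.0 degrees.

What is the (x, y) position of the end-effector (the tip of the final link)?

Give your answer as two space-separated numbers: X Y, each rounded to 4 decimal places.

Answer: -9.9217 -1.8553

Derivation:
joint[0] = (0.0000, 0.0000)  (base)
link 0: phi[0] = 170 = 170 deg
  cos(170 deg) = -0.9848, sin(170 deg) = 0.1736
  joint[1] = (0.0000, 0.0000) + 3.3 * (-0.9848, 0.1736) = (0.0000 + -3.2499, 0.0000 + 0.5730) = (-3.2499, 0.5730)
link 1: phi[1] = 170 + 30 = 200 deg
  cos(200 deg) = -0.9397, sin(200 deg) = -0.3420
  joint[2] = (-3.2499, 0.5730) + 7.1 * (-0.9397, -0.3420) = (-3.2499 + -6.6718, 0.5730 + -2.4283) = (-9.9217, -1.8553)
End effector: (-9.9217, -1.8553)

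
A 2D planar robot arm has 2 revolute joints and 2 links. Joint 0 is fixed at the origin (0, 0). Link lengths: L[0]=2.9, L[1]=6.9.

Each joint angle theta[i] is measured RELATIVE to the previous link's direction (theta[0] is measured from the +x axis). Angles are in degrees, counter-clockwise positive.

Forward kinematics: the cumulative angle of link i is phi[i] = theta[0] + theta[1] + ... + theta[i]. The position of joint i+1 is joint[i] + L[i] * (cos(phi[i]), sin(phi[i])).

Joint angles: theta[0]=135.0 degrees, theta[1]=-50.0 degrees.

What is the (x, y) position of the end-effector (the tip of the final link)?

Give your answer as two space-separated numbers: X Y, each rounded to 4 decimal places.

joint[0] = (0.0000, 0.0000)  (base)
link 0: phi[0] = 135 = 135 deg
  cos(135 deg) = -0.7071, sin(135 deg) = 0.7071
  joint[1] = (0.0000, 0.0000) + 2.9 * (-0.7071, 0.7071) = (0.0000 + -2.0506, 0.0000 + 2.0506) = (-2.0506, 2.0506)
link 1: phi[1] = 135 + -50 = 85 deg
  cos(85 deg) = 0.0872, sin(85 deg) = 0.9962
  joint[2] = (-2.0506, 2.0506) + 6.9 * (0.0872, 0.9962) = (-2.0506 + 0.6014, 2.0506 + 6.8737) = (-1.4492, 8.9244)
End effector: (-1.4492, 8.9244)

Answer: -1.4492 8.9244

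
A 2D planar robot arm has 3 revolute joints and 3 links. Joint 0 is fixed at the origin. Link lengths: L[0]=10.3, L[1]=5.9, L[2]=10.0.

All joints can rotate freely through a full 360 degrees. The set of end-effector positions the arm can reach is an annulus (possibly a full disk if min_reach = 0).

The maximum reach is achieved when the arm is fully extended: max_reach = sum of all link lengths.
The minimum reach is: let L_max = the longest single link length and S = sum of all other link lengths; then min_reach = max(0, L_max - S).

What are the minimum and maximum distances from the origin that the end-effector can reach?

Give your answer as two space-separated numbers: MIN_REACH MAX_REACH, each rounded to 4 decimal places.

Link lengths: [10.3, 5.9, 10.0]
max_reach = 10.3 + 5.9 + 10 = 26.2
L_max = max([10.3, 5.9, 10.0]) = 10.3
S (sum of others) = 26.2 - 10.3 = 15.9
min_reach = max(0, 10.3 - 15.9) = max(0, -5.6) = 0

Answer: 0.0000 26.2000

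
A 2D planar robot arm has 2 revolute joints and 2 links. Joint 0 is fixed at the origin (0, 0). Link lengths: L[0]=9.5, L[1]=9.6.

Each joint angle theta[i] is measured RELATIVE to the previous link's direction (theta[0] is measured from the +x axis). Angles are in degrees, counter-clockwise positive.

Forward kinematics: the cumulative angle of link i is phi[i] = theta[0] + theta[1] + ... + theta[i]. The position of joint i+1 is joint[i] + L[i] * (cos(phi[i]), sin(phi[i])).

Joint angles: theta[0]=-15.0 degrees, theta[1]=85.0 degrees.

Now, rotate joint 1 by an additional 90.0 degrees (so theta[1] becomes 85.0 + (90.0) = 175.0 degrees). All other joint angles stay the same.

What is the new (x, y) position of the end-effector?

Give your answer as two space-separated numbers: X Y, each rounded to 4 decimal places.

Answer: 0.1552 0.8246

Derivation:
joint[0] = (0.0000, 0.0000)  (base)
link 0: phi[0] = -15 = -15 deg
  cos(-15 deg) = 0.9659, sin(-15 deg) = -0.2588
  joint[1] = (0.0000, 0.0000) + 9.5 * (0.9659, -0.2588) = (0.0000 + 9.1763, 0.0000 + -2.4588) = (9.1763, -2.4588)
link 1: phi[1] = -15 + 175 = 160 deg
  cos(160 deg) = -0.9397, sin(160 deg) = 0.3420
  joint[2] = (9.1763, -2.4588) + 9.6 * (-0.9397, 0.3420) = (9.1763 + -9.0210, -2.4588 + 3.2834) = (0.1552, 0.8246)
End effector: (0.1552, 0.8246)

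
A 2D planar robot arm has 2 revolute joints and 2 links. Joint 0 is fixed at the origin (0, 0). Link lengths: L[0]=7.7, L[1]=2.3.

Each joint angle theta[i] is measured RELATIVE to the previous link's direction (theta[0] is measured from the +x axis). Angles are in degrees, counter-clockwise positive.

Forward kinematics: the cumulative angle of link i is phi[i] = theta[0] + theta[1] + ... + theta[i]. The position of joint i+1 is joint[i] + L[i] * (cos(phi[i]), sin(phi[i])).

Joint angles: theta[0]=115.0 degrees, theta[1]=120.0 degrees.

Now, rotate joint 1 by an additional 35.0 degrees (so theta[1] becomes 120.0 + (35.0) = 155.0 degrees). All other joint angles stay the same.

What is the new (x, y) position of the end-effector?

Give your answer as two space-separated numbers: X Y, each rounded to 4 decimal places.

Answer: -3.2542 4.6786

Derivation:
joint[0] = (0.0000, 0.0000)  (base)
link 0: phi[0] = 115 = 115 deg
  cos(115 deg) = -0.4226, sin(115 deg) = 0.9063
  joint[1] = (0.0000, 0.0000) + 7.7 * (-0.4226, 0.9063) = (0.0000 + -3.2542, 0.0000 + 6.9786) = (-3.2542, 6.9786)
link 1: phi[1] = 115 + 155 = 270 deg
  cos(270 deg) = -0.0000, sin(270 deg) = -1.0000
  joint[2] = (-3.2542, 6.9786) + 2.3 * (-0.0000, -1.0000) = (-3.2542 + -0.0000, 6.9786 + -2.3000) = (-3.2542, 4.6786)
End effector: (-3.2542, 4.6786)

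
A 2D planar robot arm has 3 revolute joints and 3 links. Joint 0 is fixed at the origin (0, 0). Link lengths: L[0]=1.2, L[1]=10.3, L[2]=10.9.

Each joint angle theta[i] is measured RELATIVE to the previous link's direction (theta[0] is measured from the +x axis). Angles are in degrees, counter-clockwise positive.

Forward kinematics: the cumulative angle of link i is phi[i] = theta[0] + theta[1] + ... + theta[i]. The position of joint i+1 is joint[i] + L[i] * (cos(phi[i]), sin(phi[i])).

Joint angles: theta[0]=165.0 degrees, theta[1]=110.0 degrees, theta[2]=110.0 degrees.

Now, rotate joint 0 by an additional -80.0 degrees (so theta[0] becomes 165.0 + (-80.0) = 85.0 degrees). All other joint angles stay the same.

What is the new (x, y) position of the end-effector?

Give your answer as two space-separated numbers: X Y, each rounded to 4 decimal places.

Answer: -3.5925 -10.3992

Derivation:
joint[0] = (0.0000, 0.0000)  (base)
link 0: phi[0] = 85 = 85 deg
  cos(85 deg) = 0.0872, sin(85 deg) = 0.9962
  joint[1] = (0.0000, 0.0000) + 1.2 * (0.0872, 0.9962) = (0.0000 + 0.1046, 0.0000 + 1.1954) = (0.1046, 1.1954)
link 1: phi[1] = 85 + 110 = 195 deg
  cos(195 deg) = -0.9659, sin(195 deg) = -0.2588
  joint[2] = (0.1046, 1.1954) + 10.3 * (-0.9659, -0.2588) = (0.1046 + -9.9490, 1.1954 + -2.6658) = (-9.8444, -1.4704)
link 2: phi[2] = 85 + 110 + 110 = 305 deg
  cos(305 deg) = 0.5736, sin(305 deg) = -0.8192
  joint[3] = (-9.8444, -1.4704) + 10.9 * (0.5736, -0.8192) = (-9.8444 + 6.2520, -1.4704 + -8.9288) = (-3.5925, -10.3992)
End effector: (-3.5925, -10.3992)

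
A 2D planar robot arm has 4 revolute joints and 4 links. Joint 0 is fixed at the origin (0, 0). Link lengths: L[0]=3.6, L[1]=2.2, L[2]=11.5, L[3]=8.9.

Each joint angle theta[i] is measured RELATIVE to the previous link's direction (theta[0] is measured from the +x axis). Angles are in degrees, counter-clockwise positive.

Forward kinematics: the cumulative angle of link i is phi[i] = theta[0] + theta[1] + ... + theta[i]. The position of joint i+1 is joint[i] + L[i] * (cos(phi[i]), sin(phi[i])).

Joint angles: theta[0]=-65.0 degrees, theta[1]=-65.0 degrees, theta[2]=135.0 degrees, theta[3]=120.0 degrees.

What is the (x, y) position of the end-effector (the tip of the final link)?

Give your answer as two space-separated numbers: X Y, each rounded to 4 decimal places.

Answer: 6.4587 3.3447

Derivation:
joint[0] = (0.0000, 0.0000)  (base)
link 0: phi[0] = -65 = -65 deg
  cos(-65 deg) = 0.4226, sin(-65 deg) = -0.9063
  joint[1] = (0.0000, 0.0000) + 3.6 * (0.4226, -0.9063) = (0.0000 + 1.5214, 0.0000 + -3.2627) = (1.5214, -3.2627)
link 1: phi[1] = -65 + -65 = -130 deg
  cos(-130 deg) = -0.6428, sin(-130 deg) = -0.7660
  joint[2] = (1.5214, -3.2627) + 2.2 * (-0.6428, -0.7660) = (1.5214 + -1.4141, -3.2627 + -1.6853) = (0.1073, -4.9480)
link 2: phi[2] = -65 + -65 + 135 = 5 deg
  cos(5 deg) = 0.9962, sin(5 deg) = 0.0872
  joint[3] = (0.1073, -4.9480) + 11.5 * (0.9962, 0.0872) = (0.1073 + 11.4562, -4.9480 + 1.0023) = (11.5635, -3.9457)
link 3: phi[3] = -65 + -65 + 135 + 120 = 125 deg
  cos(125 deg) = -0.5736, sin(125 deg) = 0.8192
  joint[4] = (11.5635, -3.9457) + 8.9 * (-0.5736, 0.8192) = (11.5635 + -5.1048, -3.9457 + 7.2905) = (6.4587, 3.3447)
End effector: (6.4587, 3.3447)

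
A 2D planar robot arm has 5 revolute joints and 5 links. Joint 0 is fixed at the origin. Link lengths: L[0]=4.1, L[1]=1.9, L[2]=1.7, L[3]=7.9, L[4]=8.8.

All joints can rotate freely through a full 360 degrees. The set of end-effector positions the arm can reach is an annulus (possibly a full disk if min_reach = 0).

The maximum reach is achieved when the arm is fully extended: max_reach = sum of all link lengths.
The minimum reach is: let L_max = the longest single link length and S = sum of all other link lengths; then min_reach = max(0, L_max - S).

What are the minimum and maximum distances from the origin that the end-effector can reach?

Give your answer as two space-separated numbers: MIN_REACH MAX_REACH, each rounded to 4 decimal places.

Link lengths: [4.1, 1.9, 1.7, 7.9, 8.8]
max_reach = 4.1 + 1.9 + 1.7 + 7.9 + 8.8 = 24.4
L_max = max([4.1, 1.9, 1.7, 7.9, 8.8]) = 8.8
S (sum of others) = 24.4 - 8.8 = 15.6
min_reach = max(0, 8.8 - 15.6) = max(0, -6.8) = 0

Answer: 0.0000 24.4000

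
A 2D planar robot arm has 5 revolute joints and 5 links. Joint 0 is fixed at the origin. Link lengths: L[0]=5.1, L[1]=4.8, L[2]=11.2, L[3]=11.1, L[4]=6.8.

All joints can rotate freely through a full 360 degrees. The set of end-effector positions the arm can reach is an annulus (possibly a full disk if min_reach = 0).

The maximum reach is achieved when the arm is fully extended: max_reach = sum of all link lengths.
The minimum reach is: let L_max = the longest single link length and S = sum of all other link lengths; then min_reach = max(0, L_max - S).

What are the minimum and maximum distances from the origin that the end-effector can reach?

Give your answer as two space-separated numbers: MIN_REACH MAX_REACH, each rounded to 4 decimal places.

Answer: 0.0000 39.0000

Derivation:
Link lengths: [5.1, 4.8, 11.2, 11.1, 6.8]
max_reach = 5.1 + 4.8 + 11.2 + 11.1 + 6.8 = 39
L_max = max([5.1, 4.8, 11.2, 11.1, 6.8]) = 11.2
S (sum of others) = 39 - 11.2 = 27.8
min_reach = max(0, 11.2 - 27.8) = max(0, -16.6) = 0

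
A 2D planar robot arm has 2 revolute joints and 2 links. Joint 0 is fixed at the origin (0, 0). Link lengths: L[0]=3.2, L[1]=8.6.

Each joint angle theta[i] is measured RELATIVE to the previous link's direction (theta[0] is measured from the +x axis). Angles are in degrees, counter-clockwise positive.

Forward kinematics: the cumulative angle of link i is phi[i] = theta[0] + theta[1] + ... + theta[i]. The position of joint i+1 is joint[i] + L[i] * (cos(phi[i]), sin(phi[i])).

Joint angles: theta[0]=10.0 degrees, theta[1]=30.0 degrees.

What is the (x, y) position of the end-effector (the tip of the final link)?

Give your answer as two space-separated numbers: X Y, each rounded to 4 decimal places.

joint[0] = (0.0000, 0.0000)  (base)
link 0: phi[0] = 10 = 10 deg
  cos(10 deg) = 0.9848, sin(10 deg) = 0.1736
  joint[1] = (0.0000, 0.0000) + 3.2 * (0.9848, 0.1736) = (0.0000 + 3.1514, 0.0000 + 0.5557) = (3.1514, 0.5557)
link 1: phi[1] = 10 + 30 = 40 deg
  cos(40 deg) = 0.7660, sin(40 deg) = 0.6428
  joint[2] = (3.1514, 0.5557) + 8.6 * (0.7660, 0.6428) = (3.1514 + 6.5880, 0.5557 + 5.5280) = (9.7394, 6.0836)
End effector: (9.7394, 6.0836)

Answer: 9.7394 6.0836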